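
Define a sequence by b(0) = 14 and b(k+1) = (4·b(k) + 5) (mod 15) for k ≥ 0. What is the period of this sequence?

6

We have b(0) = 14,  b(1) = 1,  b(2) = 9,  b(3) = 11,  b(4) = 4,  b(5) = 6,  b(6) = 14.
Since b(6) = b(0) = 14, the sequence is periodic with period 6.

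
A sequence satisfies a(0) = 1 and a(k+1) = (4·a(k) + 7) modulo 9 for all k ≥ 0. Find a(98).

3

a(0) = 1, a(1) = 2, a(2) = 6, a(3) = 4, a(4) = 5, a(5) = 0, a(6) = 7, a(7) = 8, a(8) = 3, a(9) = 1.
Since a(9) = a(0) = 1, the sequence is periodic with period 9.
So a(98) = a(0 + ((98-0) mod 9)) = a(8) = 3.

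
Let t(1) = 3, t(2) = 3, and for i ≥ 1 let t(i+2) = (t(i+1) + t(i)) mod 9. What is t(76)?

0

Listing terms: t(1) = 3,  t(2) = 3,  t(3) = 6,  t(4) = 0,  t(5) = 6,  t(6) = 6,  t(7) = 3,  t(8) = 0,  t(9) = 3,  t(10) = 3.
The sequence repeats with period 8.
So t(76) = t(1 + ((76-1) mod 8)) = t(4) = 0.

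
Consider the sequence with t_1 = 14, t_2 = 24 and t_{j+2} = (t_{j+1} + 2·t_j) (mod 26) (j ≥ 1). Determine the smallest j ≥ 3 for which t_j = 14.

6

Listing terms: t_1 = 14, t_2 = 24, t_3 = 0, t_4 = 22, t_5 = 22, t_6 = 14, t_7 = 6, t_8 = 8, t_9 = 20, t_{10} = 10, t_{11} = 24, t_{12} = 18, t_{13} = 14, t_{14} = 24.
The sequence repeats with period 12.
The value 14 first appears (with j ≥ 3) at t_6.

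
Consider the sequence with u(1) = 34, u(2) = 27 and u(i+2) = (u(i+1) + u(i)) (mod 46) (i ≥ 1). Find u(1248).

39

Listing terms: u(1) = 34,  u(2) = 27,  u(3) = 15,  u(4) = 42,  u(5) = 11,  u(6) = 7,  u(7) = 18,  u(8) = 25,  u(9) = 43,  u(10) = 22,  u(11) = 19,  u(12) = 41,  u(13) = 14,  u(14) = 9,  u(15) = 23,  u(16) = 32,  u(17) = 9,  u(18) = 41,  u(19) = 4,  u(20) = 45,  u(21) = 3,  u(22) = 2,  u(23) = 5,  u(24) = 7,  u(25) = 12,  u(26) = 19,  u(27) = 31,  u(28) = 4,  u(29) = 35,  u(30) = 39,  u(31) = 28,  u(32) = 21,  u(33) = 3,  u(34) = 24,  u(35) = 27,  u(36) = 5,  u(37) = 32,  u(38) = 37,  u(39) = 23,  u(40) = 14,  u(41) = 37,  u(42) = 5,  u(43) = 42,  u(44) = 1,  u(45) = 43,  u(46) = 44,  u(47) = 41,  u(48) = 39,  u(49) = 34,  u(50) = 27.
The sequence repeats with period 48.
So u(1248) = u(1 + ((1248-1) mod 48)) = u(48) = 39.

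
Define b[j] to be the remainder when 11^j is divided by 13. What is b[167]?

b[0] = 1,  b[1] = 11,  b[2] = 4,  b[3] = 5,  b[4] = 3,  b[5] = 7,  b[6] = 12,  b[7] = 2,  b[8] = 9,  b[9] = 8,  b[10] = 10,  b[11] = 6,  b[12] = 1.
Since b[12] = b[0] = 1, the sequence is periodic with period 12.
So b[167] = b[0 + ((167-0) mod 12)] = b[11] = 6.

6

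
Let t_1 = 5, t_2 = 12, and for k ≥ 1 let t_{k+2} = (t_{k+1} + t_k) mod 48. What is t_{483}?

17

t_1 = 5, t_2 = 12, t_3 = 17, t_4 = 29, t_5 = 46, t_6 = 27, t_7 = 25, t_8 = 4, t_9 = 29, t_{10} = 33, t_{11} = 14, t_{12} = 47, t_{13} = 13, t_{14} = 12, t_{15} = 25, t_{16} = 37, t_{17} = 14, t_{18} = 3, t_{19} = 17, t_{20} = 20, t_{21} = 37, t_{22} = 9, t_{23} = 46, t_{24} = 7, t_{25} = 5, t_{26} = 12.
The sequence repeats with period 24.
(483 - 1) mod 24 = 2, so t_{483} = t_3 = 17.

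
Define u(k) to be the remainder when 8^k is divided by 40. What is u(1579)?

u(1) = 8,  u(2) = 24,  u(3) = 32,  u(4) = 16,  u(5) = 8.
Since u(5) = u(1) = 8, the sequence is periodic with period 4.
(1579 - 1) mod 4 = 2, so u(1579) = u(3) = 32.

32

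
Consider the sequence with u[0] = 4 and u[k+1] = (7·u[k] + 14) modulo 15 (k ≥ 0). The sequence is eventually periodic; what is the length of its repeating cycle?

Computing terms: u[0] = 4, u[1] = 12, u[2] = 8, u[3] = 10, u[4] = 9, u[5] = 2, u[6] = 13, u[7] = 0, u[8] = 14, u[9] = 7, u[10] = 3, u[11] = 5, u[12] = 4.
The sequence repeats with period 12.

12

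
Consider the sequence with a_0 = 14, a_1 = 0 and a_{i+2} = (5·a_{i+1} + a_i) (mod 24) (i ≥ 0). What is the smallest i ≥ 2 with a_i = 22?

3

a_0 = 14, a_1 = 0, a_2 = 14, a_3 = 22, a_4 = 4, a_5 = 18, a_6 = 22, a_7 = 8, a_8 = 14, a_9 = 6, a_{10} = 20, a_{11} = 10, a_{12} = 22, a_{13} = 0, a_{14} = 22, a_{15} = 14, a_{16} = 20, a_{17} = 18, a_{18} = 14, a_{19} = 16, a_{20} = 22, a_{21} = 6, a_{22} = 4, a_{23} = 2, a_{24} = 14, a_{25} = 0.
Since (a_{24}, a_{25}) = (a_0, a_1) = (14, 0) (two consecutive terms determine the rest), the sequence is periodic with period 24.
The value 22 first appears (with i ≥ 2) at a_3.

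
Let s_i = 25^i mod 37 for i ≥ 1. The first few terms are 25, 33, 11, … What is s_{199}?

25

s_1 = 25,  s_2 = 33,  s_3 = 11,  s_4 = 16,  s_5 = 30,  s_6 = 10,  s_7 = 28,  s_8 = 34,  s_9 = 36,  s_{10} = 12,  s_{11} = 4,  s_{12} = 26,  s_{13} = 21,  s_{14} = 7,  s_{15} = 27,  s_{16} = 9,  s_{17} = 3,  s_{18} = 1,  s_{19} = 25.
Since s_{19} = s_1 = 25, the sequence is periodic with period 18.
So s_{199} = s_{1 + ((199-1) mod 18)} = s_1 = 25.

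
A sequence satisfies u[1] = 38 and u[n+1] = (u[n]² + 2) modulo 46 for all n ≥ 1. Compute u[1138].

Listing terms: u[1] = 38,  u[2] = 20,  u[3] = 34,  u[4] = 8,  u[5] = 20.
Since u[5] = u[2] = 20, the sequence is eventually periodic: after a pre-period of length 1 it cycles with period 3.
For n ≥ 2, u[n] depends only on (n - 2) mod 3. (1138 - 2) mod 3 = 2, so u[1138] = u[4] = 8.

8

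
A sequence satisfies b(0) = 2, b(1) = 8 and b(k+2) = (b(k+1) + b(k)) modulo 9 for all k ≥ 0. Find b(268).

1

We have b(0) = 2,  b(1) = 8,  b(2) = 1,  b(3) = 0,  b(4) = 1,  b(5) = 1,  b(6) = 2,  b(7) = 3,  b(8) = 5,  b(9) = 8,  b(10) = 4,  b(11) = 3,  b(12) = 7,  b(13) = 1,  b(14) = 8,  b(15) = 0,  b(16) = 8,  b(17) = 8,  b(18) = 7,  b(19) = 6,  b(20) = 4,  b(21) = 1,  b(22) = 5,  b(23) = 6,  b(24) = 2,  b(25) = 8.
The sequence repeats with period 24.
So b(268) = b(0 + ((268-0) mod 24)) = b(4) = 1.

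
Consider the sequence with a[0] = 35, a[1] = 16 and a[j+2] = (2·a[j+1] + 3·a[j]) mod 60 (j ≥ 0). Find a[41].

Computing terms: a[0] = 35; a[1] = 16; a[2] = 17; a[3] = 22; a[4] = 35; a[5] = 16.
Since (a[4], a[5]) = (a[0], a[1]) = (35, 16) (two consecutive terms determine the rest), the sequence is periodic with period 4.
So a[41] = a[0 + ((41-0) mod 4)] = a[1] = 16.

16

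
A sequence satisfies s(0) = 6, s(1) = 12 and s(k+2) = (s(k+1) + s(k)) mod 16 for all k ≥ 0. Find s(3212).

10

Computing terms: s(0) = 6, s(1) = 12, s(2) = 2, s(3) = 14, s(4) = 0, s(5) = 14, s(6) = 14, s(7) = 12, s(8) = 10, s(9) = 6, s(10) = 0, s(11) = 6, s(12) = 6, s(13) = 12.
The sequence repeats with period 12.
So s(3212) = s(0 + ((3212-0) mod 12)) = s(8) = 10.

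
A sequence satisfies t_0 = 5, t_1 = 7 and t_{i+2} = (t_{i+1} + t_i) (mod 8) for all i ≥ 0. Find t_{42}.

1

We have t_0 = 5,  t_1 = 7,  t_2 = 4,  t_3 = 3,  t_4 = 7,  t_5 = 2,  t_6 = 1,  t_7 = 3,  t_8 = 4,  t_9 = 7,  t_{10} = 3,  t_{11} = 2,  t_{12} = 5,  t_{13} = 7.
Since (t_{12}, t_{13}) = (t_0, t_1) = (5, 7) (two consecutive terms determine the rest), the sequence is periodic with period 12.
So t_{42} = t_{0 + ((42-0) mod 12)} = t_6 = 1.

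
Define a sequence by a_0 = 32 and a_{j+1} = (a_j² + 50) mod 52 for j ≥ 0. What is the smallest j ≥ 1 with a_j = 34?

a_0 = 32, a_1 = 34, a_2 = 10, a_3 = 46, a_4 = 34.
Since a_4 = a_1 = 34, the sequence is eventually periodic: after a pre-period of length 1 it cycles with period 3.
The value 34 first appears (with j ≥ 1) at a_1.

1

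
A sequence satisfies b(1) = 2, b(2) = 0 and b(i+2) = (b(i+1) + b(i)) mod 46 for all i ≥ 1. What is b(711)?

40

Computing terms: b(1) = 2; b(2) = 0; b(3) = 2; b(4) = 2; b(5) = 4; b(6) = 6; b(7) = 10; b(8) = 16; b(9) = 26; b(10) = 42; b(11) = 22; b(12) = 18; b(13) = 40; b(14) = 12; b(15) = 6; b(16) = 18; b(17) = 24; b(18) = 42; b(19) = 20; b(20) = 16; b(21) = 36; b(22) = 6; b(23) = 42; b(24) = 2; b(25) = 44; b(26) = 0; b(27) = 44; b(28) = 44; b(29) = 42; b(30) = 40; b(31) = 36; b(32) = 30; b(33) = 20; b(34) = 4; b(35) = 24; b(36) = 28; b(37) = 6; b(38) = 34; b(39) = 40; b(40) = 28; b(41) = 22; b(42) = 4; b(43) = 26; b(44) = 30; b(45) = 10; b(46) = 40; b(47) = 4; b(48) = 44; b(49) = 2; b(50) = 0.
Since (b(49), b(50)) = (b(1), b(2)) = (2, 0) (two consecutive terms determine the rest), the sequence is periodic with period 48.
So b(711) = b(1 + ((711-1) mod 48)) = b(39) = 40.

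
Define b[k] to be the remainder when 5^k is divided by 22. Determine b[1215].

1

We have b[0] = 1, b[1] = 5, b[2] = 3, b[3] = 15, b[4] = 9, b[5] = 1.
The sequence repeats with period 5.
(1215 - 0) mod 5 = 0, so b[1215] = b[0] = 1.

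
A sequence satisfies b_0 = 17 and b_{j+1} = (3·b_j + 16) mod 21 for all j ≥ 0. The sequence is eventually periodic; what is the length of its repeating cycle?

b_0 = 17,  b_1 = 4,  b_2 = 7,  b_3 = 16,  b_4 = 1,  b_5 = 19,  b_6 = 10,  b_7 = 4.
Since b_7 = b_1 = 4, the sequence is eventually periodic: after a pre-period of length 1 it cycles with period 6.

6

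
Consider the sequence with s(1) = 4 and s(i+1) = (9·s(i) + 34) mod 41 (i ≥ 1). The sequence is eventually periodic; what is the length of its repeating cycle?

4

We have s(1) = 4,  s(2) = 29,  s(3) = 8,  s(4) = 24,  s(5) = 4.
Since s(5) = s(1) = 4, the sequence is periodic with period 4.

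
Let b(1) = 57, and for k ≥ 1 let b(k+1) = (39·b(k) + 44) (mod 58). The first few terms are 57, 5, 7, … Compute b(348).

b(1) = 57,  b(2) = 5,  b(3) = 7,  b(4) = 27,  b(5) = 53,  b(6) = 23,  b(7) = 13,  b(8) = 29,  b(9) = 15,  b(10) = 49,  b(11) = 41,  b(12) = 19,  b(13) = 31,  b(14) = 35,  b(15) = 17,  b(16) = 11,  b(17) = 9,  b(18) = 47,  b(19) = 21,  b(20) = 51,  b(21) = 3,  b(22) = 45,  b(23) = 1,  b(24) = 25,  b(25) = 33,  b(26) = 55,  b(27) = 43,  b(28) = 39,  b(29) = 57.
Since b(29) = b(1) = 57, the sequence is periodic with period 28.
So b(348) = b(1 + ((348-1) mod 28)) = b(12) = 19.

19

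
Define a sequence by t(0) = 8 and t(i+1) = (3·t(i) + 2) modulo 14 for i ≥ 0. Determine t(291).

We have t(0) = 8, t(1) = 12, t(2) = 10, t(3) = 4, t(4) = 0, t(5) = 2, t(6) = 8.
The sequence repeats with period 6.
(291 - 0) mod 6 = 3, so t(291) = t(3) = 4.

4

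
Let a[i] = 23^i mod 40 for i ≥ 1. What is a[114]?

9

Listing terms: a[1] = 23,  a[2] = 9,  a[3] = 7,  a[4] = 1,  a[5] = 23.
Since a[5] = a[1] = 23, the sequence is periodic with period 4.
So a[114] = a[1 + ((114-1) mod 4)] = a[2] = 9.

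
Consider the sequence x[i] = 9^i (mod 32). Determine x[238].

17

We have x[0] = 1,  x[1] = 9,  x[2] = 17,  x[3] = 25,  x[4] = 1.
The sequence repeats with period 4.
(238 - 0) mod 4 = 2, so x[238] = x[2] = 17.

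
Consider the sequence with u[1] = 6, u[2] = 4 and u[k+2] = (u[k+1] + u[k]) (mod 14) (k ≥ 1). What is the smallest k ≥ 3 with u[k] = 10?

Listing terms: u[1] = 6; u[2] = 4; u[3] = 10; u[4] = 0; u[5] = 10; u[6] = 10; u[7] = 6; u[8] = 2; u[9] = 8; u[10] = 10; u[11] = 4; u[12] = 0; u[13] = 4; u[14] = 4; u[15] = 8; u[16] = 12; u[17] = 6; u[18] = 4.
The sequence repeats with period 16.
The value 10 first appears (with k ≥ 3) at u[3].

3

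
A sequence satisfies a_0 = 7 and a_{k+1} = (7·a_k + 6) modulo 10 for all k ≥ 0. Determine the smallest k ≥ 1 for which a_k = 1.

2

Computing terms: a_0 = 7, a_1 = 5, a_2 = 1, a_3 = 3, a_4 = 7.
The sequence repeats with period 4.
The value 1 first appears (with k ≥ 1) at a_2.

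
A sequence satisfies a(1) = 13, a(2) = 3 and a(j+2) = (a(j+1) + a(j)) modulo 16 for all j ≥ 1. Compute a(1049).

11

Listing terms: a(1) = 13,  a(2) = 3,  a(3) = 0,  a(4) = 3,  a(5) = 3,  a(6) = 6,  a(7) = 9,  a(8) = 15,  a(9) = 8,  a(10) = 7,  a(11) = 15,  a(12) = 6,  a(13) = 5,  a(14) = 11,  a(15) = 0,  a(16) = 11,  a(17) = 11,  a(18) = 6,  a(19) = 1,  a(20) = 7,  a(21) = 8,  a(22) = 15,  a(23) = 7,  a(24) = 6,  a(25) = 13,  a(26) = 3.
Since (a(25), a(26)) = (a(1), a(2)) = (13, 3) (two consecutive terms determine the rest), the sequence is periodic with period 24.
(1049 - 1) mod 24 = 16, so a(1049) = a(17) = 11.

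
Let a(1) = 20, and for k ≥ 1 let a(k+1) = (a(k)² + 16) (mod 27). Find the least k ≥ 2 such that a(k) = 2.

3

a(1) = 20,  a(2) = 11,  a(3) = 2,  a(4) = 20.
Since a(4) = a(1) = 20, the sequence is periodic with period 3.
The value 2 first appears (with k ≥ 2) at a(3).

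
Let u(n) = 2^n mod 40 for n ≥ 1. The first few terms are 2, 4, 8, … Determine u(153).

32

We have u(1) = 2,  u(2) = 4,  u(3) = 8,  u(4) = 16,  u(5) = 32,  u(6) = 24,  u(7) = 8.
Since u(7) = u(3) = 8, the sequence is eventually periodic: after a pre-period of length 2 it cycles with period 4.
For n ≥ 3, u(n) depends only on (n - 3) mod 4. (153 - 3) mod 4 = 2, so u(153) = u(5) = 32.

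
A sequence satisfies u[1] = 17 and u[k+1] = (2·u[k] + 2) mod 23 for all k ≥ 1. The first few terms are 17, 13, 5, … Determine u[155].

17

Listing terms: u[1] = 17; u[2] = 13; u[3] = 5; u[4] = 12; u[5] = 3; u[6] = 8; u[7] = 18; u[8] = 15; u[9] = 9; u[10] = 20; u[11] = 19; u[12] = 17.
Since u[12] = u[1] = 17, the sequence is periodic with period 11.
(155 - 1) mod 11 = 0, so u[155] = u[1] = 17.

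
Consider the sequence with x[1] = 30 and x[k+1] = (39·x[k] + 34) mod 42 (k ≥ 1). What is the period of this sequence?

3

We have x[1] = 30, x[2] = 28, x[3] = 34, x[4] = 16, x[5] = 28.
Since x[5] = x[2] = 28, the sequence is eventually periodic: after a pre-period of length 1 it cycles with period 3.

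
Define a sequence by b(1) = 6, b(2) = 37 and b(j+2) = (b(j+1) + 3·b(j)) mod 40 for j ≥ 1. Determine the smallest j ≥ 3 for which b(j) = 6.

b(1) = 6, b(2) = 37, b(3) = 15, b(4) = 6, b(5) = 11, b(6) = 29, b(7) = 22, b(8) = 29, b(9) = 15, b(10) = 22, b(11) = 27, b(12) = 13, b(13) = 14, b(14) = 13, b(15) = 15, b(16) = 14, b(17) = 19, b(18) = 21, b(19) = 38, b(20) = 21, b(21) = 15, b(22) = 38, b(23) = 3, b(24) = 37, b(25) = 6, b(26) = 37.
Since (b(25), b(26)) = (b(1), b(2)) = (6, 37) (two consecutive terms determine the rest), the sequence is periodic with period 24.
The value 6 first appears (with j ≥ 3) at b(4).

4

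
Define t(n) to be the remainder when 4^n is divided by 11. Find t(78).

9

Listing terms: t(0) = 1,  t(1) = 4,  t(2) = 5,  t(3) = 9,  t(4) = 3,  t(5) = 1.
The sequence repeats with period 5.
So t(78) = t(0 + ((78-0) mod 5)) = t(3) = 9.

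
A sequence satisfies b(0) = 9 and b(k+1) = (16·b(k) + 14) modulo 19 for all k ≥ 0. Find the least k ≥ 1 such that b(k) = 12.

Computing terms: b(0) = 9, b(1) = 6, b(2) = 15, b(3) = 7, b(4) = 12, b(5) = 16, b(6) = 4, b(7) = 2, b(8) = 8, b(9) = 9.
Since b(9) = b(0) = 9, the sequence is periodic with period 9.
The value 12 first appears (with k ≥ 1) at b(4).

4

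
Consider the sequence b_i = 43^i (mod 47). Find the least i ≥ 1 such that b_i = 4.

Computing terms: b_0 = 1, b_1 = 43, b_2 = 16, b_3 = 30, b_4 = 21, b_5 = 10, b_6 = 7, b_7 = 19, b_8 = 18, b_9 = 22, b_{10} = 6, b_{11} = 23, b_{12} = 2, b_{13} = 39, b_{14} = 32, b_{15} = 13, b_{16} = 42, b_{17} = 20, b_{18} = 14, b_{19} = 38, b_{20} = 36, b_{21} = 44, b_{22} = 12, b_{23} = 46, b_{24} = 4, b_{25} = 31, b_{26} = 17, b_{27} = 26, b_{28} = 37, b_{29} = 40, b_{30} = 28, b_{31} = 29, b_{32} = 25, b_{33} = 41, b_{34} = 24, b_{35} = 45, b_{36} = 8, b_{37} = 15, b_{38} = 34, b_{39} = 5, b_{40} = 27, b_{41} = 33, b_{42} = 9, b_{43} = 11, b_{44} = 3, b_{45} = 35, b_{46} = 1.
The sequence repeats with period 46.
The value 4 first appears (with i ≥ 1) at b_{24}.

24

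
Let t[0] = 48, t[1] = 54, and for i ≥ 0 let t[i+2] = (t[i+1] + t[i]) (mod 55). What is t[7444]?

38

We have t[0] = 48,  t[1] = 54,  t[2] = 47,  t[3] = 46,  t[4] = 38,  t[5] = 29,  t[6] = 12,  t[7] = 41,  t[8] = 53,  t[9] = 39,  t[10] = 37,  t[11] = 21,  t[12] = 3,  t[13] = 24,  t[14] = 27,  t[15] = 51,  t[16] = 23,  t[17] = 19,  t[18] = 42,  t[19] = 6,  t[20] = 48,  t[21] = 54.
Since (t[20], t[21]) = (t[0], t[1]) = (48, 54) (two consecutive terms determine the rest), the sequence is periodic with period 20.
So t[7444] = t[0 + ((7444-0) mod 20)] = t[4] = 38.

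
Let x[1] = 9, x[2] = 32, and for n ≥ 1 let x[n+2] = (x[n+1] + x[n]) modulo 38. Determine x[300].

Computing terms: x[1] = 9,  x[2] = 32,  x[3] = 3,  x[4] = 35,  x[5] = 0,  x[6] = 35,  x[7] = 35,  x[8] = 32,  x[9] = 29,  x[10] = 23,  x[11] = 14,  x[12] = 37,  x[13] = 13,  x[14] = 12,  x[15] = 25,  x[16] = 37,  x[17] = 24,  x[18] = 23,  x[19] = 9,  x[20] = 32.
Since (x[19], x[20]) = (x[1], x[2]) = (9, 32) (two consecutive terms determine the rest), the sequence is periodic with period 18.
So x[300] = x[1 + ((300-1) mod 18)] = x[12] = 37.

37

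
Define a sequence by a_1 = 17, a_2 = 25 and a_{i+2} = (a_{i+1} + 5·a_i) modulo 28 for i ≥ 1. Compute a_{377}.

We have a_1 = 17,  a_2 = 25,  a_3 = 26,  a_4 = 11,  a_5 = 1,  a_6 = 0,  a_7 = 5,  a_8 = 5,  a_9 = 2,  a_{10} = 27,  a_{11} = 9,  a_{12} = 4,  a_{13} = 21,  a_{14} = 13,  a_{15} = 6,  a_{16} = 15,  a_{17} = 17,  a_{18} = 8,  a_{19} = 9,  a_{20} = 21,  a_{21} = 10,  a_{22} = 3,  a_{23} = 25,  a_{24} = 12,  a_{25} = 25,  a_{26} = 1,  a_{27} = 14,  a_{28} = 19,  a_{29} = 5,  a_{30} = 16,  a_{31} = 13,  a_{32} = 9,  a_{33} = 18,  a_{34} = 7,  a_{35} = 13,  a_{36} = 20,  a_{37} = 1,  a_{38} = 17,  a_{39} = 22,  a_{40} = 23,  a_{41} = 21,  a_{42} = 24,  a_{43} = 17,  a_{44} = 25.
Since (a_{43}, a_{44}) = (a_1, a_2) = (17, 25) (two consecutive terms determine the rest), the sequence is periodic with period 42.
(377 - 1) mod 42 = 40, so a_{377} = a_{41} = 21.

21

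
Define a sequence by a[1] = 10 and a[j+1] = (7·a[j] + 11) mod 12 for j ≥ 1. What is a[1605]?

2

Listing terms: a[1] = 10, a[2] = 9, a[3] = 2, a[4] = 1, a[5] = 6, a[6] = 5, a[7] = 10.
Since a[7] = a[1] = 10, the sequence is periodic with period 6.
So a[1605] = a[1 + ((1605-1) mod 6)] = a[3] = 2.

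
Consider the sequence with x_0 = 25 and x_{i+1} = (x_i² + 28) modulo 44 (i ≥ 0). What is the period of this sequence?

5

Listing terms: x_0 = 25; x_1 = 37; x_2 = 33; x_3 = 17; x_4 = 9; x_5 = 21; x_6 = 29; x_7 = 33.
Since x_7 = x_2 = 33, the sequence is eventually periodic: after a pre-period of length 2 it cycles with period 5.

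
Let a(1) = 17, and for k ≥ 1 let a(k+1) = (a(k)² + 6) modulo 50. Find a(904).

17

a(1) = 17,  a(2) = 45,  a(3) = 31,  a(4) = 17.
Since a(4) = a(1) = 17, the sequence is periodic with period 3.
So a(904) = a(1 + ((904-1) mod 3)) = a(1) = 17.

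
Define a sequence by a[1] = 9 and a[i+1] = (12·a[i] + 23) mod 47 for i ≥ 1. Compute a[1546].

a[1] = 9; a[2] = 37; a[3] = 44; a[4] = 34; a[5] = 8; a[6] = 25; a[7] = 41; a[8] = 45; a[9] = 46; a[10] = 11; a[11] = 14; a[12] = 3; a[13] = 12; a[14] = 26; a[15] = 6; a[16] = 1; a[17] = 35; a[18] = 20; a[19] = 28; a[20] = 30; a[21] = 7; a[22] = 13; a[23] = 38; a[24] = 9.
The sequence repeats with period 23.
So a[1546] = a[1 + ((1546-1) mod 23)] = a[5] = 8.

8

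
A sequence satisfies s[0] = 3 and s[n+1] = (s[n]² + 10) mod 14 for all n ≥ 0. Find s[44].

Computing terms: s[0] = 3; s[1] = 5; s[2] = 7; s[3] = 3.
The sequence repeats with period 3.
(44 - 0) mod 3 = 2, so s[44] = s[2] = 7.

7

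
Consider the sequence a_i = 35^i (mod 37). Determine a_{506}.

a_1 = 35, a_2 = 4, a_3 = 29, a_4 = 16, a_5 = 5, a_6 = 27, a_7 = 20, a_8 = 34, a_9 = 6, a_{10} = 25, a_{11} = 24, a_{12} = 26, a_{13} = 22, a_{14} = 30, a_{15} = 14, a_{16} = 9, a_{17} = 19, a_{18} = 36, a_{19} = 2, a_{20} = 33, a_{21} = 8, a_{22} = 21, a_{23} = 32, a_{24} = 10, a_{25} = 17, a_{26} = 3, a_{27} = 31, a_{28} = 12, a_{29} = 13, a_{30} = 11, a_{31} = 15, a_{32} = 7, a_{33} = 23, a_{34} = 28, a_{35} = 18, a_{36} = 1, a_{37} = 35.
The sequence repeats with period 36.
(506 - 1) mod 36 = 1, so a_{506} = a_2 = 4.

4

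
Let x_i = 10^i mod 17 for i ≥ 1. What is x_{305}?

We have x_1 = 10; x_2 = 15; x_3 = 14; x_4 = 4; x_5 = 6; x_6 = 9; x_7 = 5; x_8 = 16; x_9 = 7; x_{10} = 2; x_{11} = 3; x_{12} = 13; x_{13} = 11; x_{14} = 8; x_{15} = 12; x_{16} = 1; x_{17} = 10.
Since x_{17} = x_1 = 10, the sequence is periodic with period 16.
(305 - 1) mod 16 = 0, so x_{305} = x_1 = 10.

10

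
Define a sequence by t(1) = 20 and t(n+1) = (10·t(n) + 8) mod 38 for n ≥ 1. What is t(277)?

22

We have t(1) = 20; t(2) = 18; t(3) = 36; t(4) = 26; t(5) = 2; t(6) = 28; t(7) = 22; t(8) = 0; t(9) = 8; t(10) = 12; t(11) = 14; t(12) = 34; t(13) = 6; t(14) = 30; t(15) = 4; t(16) = 10; t(17) = 32; t(18) = 24; t(19) = 20.
The sequence repeats with period 18.
(277 - 1) mod 18 = 6, so t(277) = t(7) = 22.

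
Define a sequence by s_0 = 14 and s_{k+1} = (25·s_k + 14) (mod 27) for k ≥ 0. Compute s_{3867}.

8

Listing terms: s_0 = 14, s_1 = 13, s_2 = 15, s_3 = 11, s_4 = 19, s_5 = 3, s_6 = 8, s_7 = 25, s_8 = 18, s_9 = 5, s_{10} = 4, s_{11} = 6, s_{12} = 2, s_{13} = 10, s_{14} = 21, s_{15} = 26, s_{16} = 16, s_{17} = 9, s_{18} = 23, s_{19} = 22, s_{20} = 24, s_{21} = 20, s_{22} = 1, s_{23} = 12, s_{24} = 17, s_{25} = 7, s_{26} = 0, s_{27} = 14.
The sequence repeats with period 27.
(3867 - 0) mod 27 = 6, so s_{3867} = s_6 = 8.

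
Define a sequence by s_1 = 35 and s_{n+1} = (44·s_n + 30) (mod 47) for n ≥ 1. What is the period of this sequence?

Computing terms: s_1 = 35; s_2 = 19; s_3 = 20; s_4 = 17; s_5 = 26; s_6 = 46; s_7 = 33; s_8 = 25; s_9 = 2; s_{10} = 24; s_{11} = 5; s_{12} = 15; s_{13} = 32; s_{14} = 28; s_{15} = 40; s_{16} = 4; s_{17} = 18; s_{18} = 23; s_{19} = 8; s_{20} = 6; s_{21} = 12; s_{22} = 41; s_{23} = 1; s_{24} = 27; s_{25} = 43; s_{26} = 42; s_{27} = 45; s_{28} = 36; s_{29} = 16; s_{30} = 29; s_{31} = 37; s_{32} = 13; s_{33} = 38; s_{34} = 10; s_{35} = 0; s_{36} = 30; s_{37} = 34; s_{38} = 22; s_{39} = 11; s_{40} = 44; s_{41} = 39; s_{42} = 7; s_{43} = 9; s_{44} = 3; s_{45} = 21; s_{46} = 14; s_{47} = 35.
The sequence repeats with period 46.

46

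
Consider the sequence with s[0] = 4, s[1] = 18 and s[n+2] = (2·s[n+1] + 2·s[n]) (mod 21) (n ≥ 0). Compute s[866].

s[0] = 4; s[1] = 18; s[2] = 2; s[3] = 19; s[4] = 0; s[5] = 17; s[6] = 13; s[7] = 18; s[8] = 20; s[9] = 13; s[10] = 3; s[11] = 11; s[12] = 7; s[13] = 15; s[14] = 2; s[15] = 13; s[16] = 9; s[17] = 2; s[18] = 1; s[19] = 6; s[20] = 14; s[21] = 19; s[22] = 3; s[23] = 2; s[24] = 10; s[25] = 3; s[26] = 5; s[27] = 16; s[28] = 0; s[29] = 11; s[30] = 1; s[31] = 3; s[32] = 8; s[33] = 1; s[34] = 18; s[35] = 17; s[36] = 7; s[37] = 6; s[38] = 5; s[39] = 1; s[40] = 12; s[41] = 5; s[42] = 13; s[43] = 15; s[44] = 14; s[45] = 16; s[46] = 18; s[47] = 5; s[48] = 4; s[49] = 18.
Since (s[48], s[49]) = (s[0], s[1]) = (4, 18) (two consecutive terms determine the rest), the sequence is periodic with period 48.
So s[866] = s[0 + ((866-0) mod 48)] = s[2] = 2.

2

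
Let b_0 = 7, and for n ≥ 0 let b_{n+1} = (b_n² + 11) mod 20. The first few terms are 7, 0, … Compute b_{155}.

We have b_0 = 7,  b_1 = 0,  b_2 = 11,  b_3 = 12,  b_4 = 15,  b_5 = 16,  b_6 = 7.
The sequence repeats with period 6.
(155 - 0) mod 6 = 5, so b_{155} = b_5 = 16.

16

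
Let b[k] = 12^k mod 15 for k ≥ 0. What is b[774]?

We have b[0] = 1, b[1] = 12, b[2] = 9, b[3] = 3, b[4] = 6, b[5] = 12.
Since b[5] = b[1] = 12, the sequence is eventually periodic: after a pre-period of length 1 it cycles with period 4.
For k ≥ 1, b[k] depends only on (k - 1) mod 4. (774 - 1) mod 4 = 1, so b[774] = b[2] = 9.

9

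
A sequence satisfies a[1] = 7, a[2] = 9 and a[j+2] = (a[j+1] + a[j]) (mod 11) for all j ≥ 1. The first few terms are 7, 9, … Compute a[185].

8

We have a[1] = 7,  a[2] = 9,  a[3] = 5,  a[4] = 3,  a[5] = 8,  a[6] = 0,  a[7] = 8,  a[8] = 8,  a[9] = 5,  a[10] = 2,  a[11] = 7,  a[12] = 9.
The sequence repeats with period 10.
(185 - 1) mod 10 = 4, so a[185] = a[5] = 8.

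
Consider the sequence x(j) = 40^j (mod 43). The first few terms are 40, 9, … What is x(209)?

Computing terms: x(1) = 40, x(2) = 9, x(3) = 16, x(4) = 38, x(5) = 15, x(6) = 41, x(7) = 6, x(8) = 25, x(9) = 11, x(10) = 10, x(11) = 13, x(12) = 4, x(13) = 31, x(14) = 36, x(15) = 21, x(16) = 23, x(17) = 17, x(18) = 35, x(19) = 24, x(20) = 14, x(21) = 1, x(22) = 40.
Since x(22) = x(1) = 40, the sequence is periodic with period 21.
So x(209) = x(1 + ((209-1) mod 21)) = x(20) = 14.

14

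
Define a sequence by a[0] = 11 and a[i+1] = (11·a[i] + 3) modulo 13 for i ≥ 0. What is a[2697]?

Listing terms: a[0] = 11,  a[1] = 7,  a[2] = 2,  a[3] = 12,  a[4] = 5,  a[5] = 6,  a[6] = 4,  a[7] = 8,  a[8] = 0,  a[9] = 3,  a[10] = 10,  a[11] = 9,  a[12] = 11.
Since a[12] = a[0] = 11, the sequence is periodic with period 12.
(2697 - 0) mod 12 = 9, so a[2697] = a[9] = 3.

3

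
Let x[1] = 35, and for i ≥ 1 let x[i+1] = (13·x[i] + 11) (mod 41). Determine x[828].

39

x[1] = 35,  x[2] = 15,  x[3] = 1,  x[4] = 24,  x[5] = 36,  x[6] = 28,  x[7] = 6,  x[8] = 7,  x[9] = 20,  x[10] = 25,  x[11] = 8,  x[12] = 33,  x[13] = 30,  x[14] = 32,  x[15] = 17,  x[16] = 27,  x[17] = 34,  x[18] = 2,  x[19] = 37,  x[20] = 0,  x[21] = 11,  x[22] = 31,  x[23] = 4,  x[24] = 22,  x[25] = 10,  x[26] = 18,  x[27] = 40,  x[28] = 39,  x[29] = 26,  x[30] = 21,  x[31] = 38,  x[32] = 13,  x[33] = 16,  x[34] = 14,  x[35] = 29,  x[36] = 19,  x[37] = 12,  x[38] = 3,  x[39] = 9,  x[40] = 5,  x[41] = 35.
Since x[41] = x[1] = 35, the sequence is periodic with period 40.
So x[828] = x[1 + ((828-1) mod 40)] = x[28] = 39.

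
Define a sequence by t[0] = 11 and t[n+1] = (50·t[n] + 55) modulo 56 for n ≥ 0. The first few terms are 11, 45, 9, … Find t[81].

Computing terms: t[0] = 11; t[1] = 45; t[2] = 9; t[3] = 1; t[4] = 49; t[5] = 41; t[6] = 33; t[7] = 25; t[8] = 17; t[9] = 9.
Since t[9] = t[2] = 9, the sequence is eventually periodic: after a pre-period of length 2 it cycles with period 7.
For n ≥ 2, t[n] depends only on (n - 2) mod 7. (81 - 2) mod 7 = 2, so t[81] = t[4] = 49.

49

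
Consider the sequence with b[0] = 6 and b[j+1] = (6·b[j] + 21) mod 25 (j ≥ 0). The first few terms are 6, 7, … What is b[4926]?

Listing terms: b[0] = 6,  b[1] = 7,  b[2] = 13,  b[3] = 24,  b[4] = 15,  b[5] = 11,  b[6] = 12,  b[7] = 18,  b[8] = 4,  b[9] = 20,  b[10] = 16,  b[11] = 17,  b[12] = 23,  b[13] = 9,  b[14] = 0,  b[15] = 21,  b[16] = 22,  b[17] = 3,  b[18] = 14,  b[19] = 5,  b[20] = 1,  b[21] = 2,  b[22] = 8,  b[23] = 19,  b[24] = 10,  b[25] = 6.
Since b[25] = b[0] = 6, the sequence is periodic with period 25.
(4926 - 0) mod 25 = 1, so b[4926] = b[1] = 7.

7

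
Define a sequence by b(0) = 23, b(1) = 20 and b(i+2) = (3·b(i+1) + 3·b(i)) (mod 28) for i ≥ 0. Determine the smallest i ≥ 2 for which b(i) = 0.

We have b(0) = 23, b(1) = 20, b(2) = 17, b(3) = 27, b(4) = 20, b(5) = 1, b(6) = 7, b(7) = 24, b(8) = 9, b(9) = 15, b(10) = 16, b(11) = 9, b(12) = 19, b(13) = 0, b(14) = 1, b(15) = 3, b(16) = 12, b(17) = 17, b(18) = 3, b(19) = 4, b(20) = 21, b(21) = 19, b(22) = 8, b(23) = 25, b(24) = 15, b(25) = 8, b(26) = 13, b(27) = 7, b(28) = 4, b(29) = 5, b(30) = 27, b(31) = 12, b(32) = 5, b(33) = 23, b(34) = 0, b(35) = 13, b(36) = 11, b(37) = 16, b(38) = 25, b(39) = 11, b(40) = 24, b(41) = 21, b(42) = 23, b(43) = 20.
Since (b(42), b(43)) = (b(0), b(1)) = (23, 20) (two consecutive terms determine the rest), the sequence is periodic with period 42.
The value 0 first appears (with i ≥ 2) at b(13).

13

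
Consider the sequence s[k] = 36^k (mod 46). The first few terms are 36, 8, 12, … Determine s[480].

Computing terms: s[1] = 36; s[2] = 8; s[3] = 12; s[4] = 18; s[5] = 4; s[6] = 6; s[7] = 32; s[8] = 2; s[9] = 26; s[10] = 16; s[11] = 24; s[12] = 36.
The sequence repeats with period 11.
So s[480] = s[1 + ((480-1) mod 11)] = s[7] = 32.

32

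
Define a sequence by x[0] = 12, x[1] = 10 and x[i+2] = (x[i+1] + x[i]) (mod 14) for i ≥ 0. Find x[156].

x[0] = 12, x[1] = 10, x[2] = 8, x[3] = 4, x[4] = 12, x[5] = 2, x[6] = 0, x[7] = 2, x[8] = 2, x[9] = 4, x[10] = 6, x[11] = 10, x[12] = 2, x[13] = 12, x[14] = 0, x[15] = 12, x[16] = 12, x[17] = 10.
The sequence repeats with period 16.
(156 - 0) mod 16 = 12, so x[156] = x[12] = 2.

2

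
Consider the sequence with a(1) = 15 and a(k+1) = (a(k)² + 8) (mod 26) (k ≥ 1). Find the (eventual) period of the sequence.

a(1) = 15, a(2) = 25, a(3) = 9, a(4) = 11, a(5) = 25.
Since a(5) = a(2) = 25, the sequence is eventually periodic: after a pre-period of length 1 it cycles with period 3.

3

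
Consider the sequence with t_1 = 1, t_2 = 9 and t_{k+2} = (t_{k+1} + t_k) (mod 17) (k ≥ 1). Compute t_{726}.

t_1 = 1; t_2 = 9; t_3 = 10; t_4 = 2; t_5 = 12; t_6 = 14; t_7 = 9; t_8 = 6; t_9 = 15; t_{10} = 4; t_{11} = 2; t_{12} = 6; t_{13} = 8; t_{14} = 14; t_{15} = 5; t_{16} = 2; t_{17} = 7; t_{18} = 9; t_{19} = 16; t_{20} = 8; t_{21} = 7; t_{22} = 15; t_{23} = 5; t_{24} = 3; t_{25} = 8; t_{26} = 11; t_{27} = 2; t_{28} = 13; t_{29} = 15; t_{30} = 11; t_{31} = 9; t_{32} = 3; t_{33} = 12; t_{34} = 15; t_{35} = 10; t_{36} = 8; t_{37} = 1; t_{38} = 9.
The sequence repeats with period 36.
(726 - 1) mod 36 = 5, so t_{726} = t_6 = 14.

14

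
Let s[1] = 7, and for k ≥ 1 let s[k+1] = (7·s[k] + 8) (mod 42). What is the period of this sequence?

3

Computing terms: s[1] = 7,  s[2] = 15,  s[3] = 29,  s[4] = 1,  s[5] = 15.
Since s[5] = s[2] = 15, the sequence is eventually periodic: after a pre-period of length 1 it cycles with period 3.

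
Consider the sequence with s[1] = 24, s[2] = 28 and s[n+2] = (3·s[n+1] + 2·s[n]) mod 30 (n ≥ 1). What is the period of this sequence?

Listing terms: s[1] = 24,  s[2] = 28,  s[3] = 12,  s[4] = 2,  s[5] = 0,  s[6] = 4,  s[7] = 12,  s[8] = 14,  s[9] = 6,  s[10] = 16,  s[11] = 0,  s[12] = 2,  s[13] = 6,  s[14] = 22,  s[15] = 18,  s[16] = 8,  s[17] = 0,  s[18] = 16,  s[19] = 18,  s[20] = 26,  s[21] = 24,  s[22] = 4,  s[23] = 0,  s[24] = 8,  s[25] = 24,  s[26] = 28.
Since (s[25], s[26]) = (s[1], s[2]) = (24, 28) (two consecutive terms determine the rest), the sequence is periodic with period 24.

24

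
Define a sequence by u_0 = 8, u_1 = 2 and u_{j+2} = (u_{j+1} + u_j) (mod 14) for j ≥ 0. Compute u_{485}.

6

u_0 = 8; u_1 = 2; u_2 = 10; u_3 = 12; u_4 = 8; u_5 = 6; u_6 = 0; u_7 = 6; u_8 = 6; u_9 = 12; u_{10} = 4; u_{11} = 2; u_{12} = 6; u_{13} = 8; u_{14} = 0; u_{15} = 8; u_{16} = 8; u_{17} = 2.
Since (u_{16}, u_{17}) = (u_0, u_1) = (8, 2) (two consecutive terms determine the rest), the sequence is periodic with period 16.
So u_{485} = u_{0 + ((485-0) mod 16)} = u_5 = 6.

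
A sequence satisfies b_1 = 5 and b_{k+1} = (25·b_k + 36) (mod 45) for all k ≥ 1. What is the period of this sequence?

3

b_1 = 5; b_2 = 26; b_3 = 11; b_4 = 41; b_5 = 26.
Since b_5 = b_2 = 26, the sequence is eventually periodic: after a pre-period of length 1 it cycles with period 3.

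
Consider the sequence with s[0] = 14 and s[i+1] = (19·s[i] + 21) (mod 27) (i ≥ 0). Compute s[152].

11

s[0] = 14,  s[1] = 17,  s[2] = 20,  s[3] = 23,  s[4] = 26,  s[5] = 2,  s[6] = 5,  s[7] = 8,  s[8] = 11,  s[9] = 14.
The sequence repeats with period 9.
So s[152] = s[0 + ((152-0) mod 9)] = s[8] = 11.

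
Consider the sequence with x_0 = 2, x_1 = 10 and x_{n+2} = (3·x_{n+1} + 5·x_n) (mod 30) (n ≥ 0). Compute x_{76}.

20

Listing terms: x_0 = 2; x_1 = 10; x_2 = 10; x_3 = 20; x_4 = 20; x_5 = 10; x_6 = 10.
Since (x_5, x_6) = (x_1, x_2) = (10, 10) (two consecutive terms determine the rest), the sequence is eventually periodic: after a pre-period of length 1 it cycles with period 4.
For n ≥ 1, x_n depends only on (n - 1) mod 4. (76 - 1) mod 4 = 3, so x_{76} = x_4 = 20.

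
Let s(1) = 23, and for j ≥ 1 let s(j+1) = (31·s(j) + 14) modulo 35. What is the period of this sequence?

30

Listing terms: s(1) = 23, s(2) = 27, s(3) = 11, s(4) = 5, s(5) = 29, s(6) = 3, s(7) = 2, s(8) = 6, s(9) = 25, s(10) = 19, s(11) = 8, s(12) = 17, s(13) = 16, s(14) = 20, s(15) = 4, s(16) = 33, s(17) = 22, s(18) = 31, s(19) = 30, s(20) = 34, s(21) = 18, s(22) = 12, s(23) = 1, s(24) = 10, s(25) = 9, s(26) = 13, s(27) = 32, s(28) = 26, s(29) = 15, s(30) = 24, s(31) = 23.
Since s(31) = s(1) = 23, the sequence is periodic with period 30.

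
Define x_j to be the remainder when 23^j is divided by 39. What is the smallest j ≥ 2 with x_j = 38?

3

We have x_1 = 23,  x_2 = 22,  x_3 = 38,  x_4 = 16,  x_5 = 17,  x_6 = 1,  x_7 = 23.
Since x_7 = x_1 = 23, the sequence is periodic with period 6.
The value 38 first appears (with j ≥ 2) at x_3.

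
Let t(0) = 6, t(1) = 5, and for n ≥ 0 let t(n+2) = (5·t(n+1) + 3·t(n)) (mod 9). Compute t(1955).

2

Listing terms: t(0) = 6, t(1) = 5, t(2) = 7, t(3) = 5, t(4) = 1, t(5) = 2, t(6) = 4, t(7) = 8, t(8) = 7, t(9) = 5.
Since (t(8), t(9)) = (t(2), t(3)) = (7, 5) (two consecutive terms determine the rest), the sequence is eventually periodic: after a pre-period of length 2 it cycles with period 6.
For n ≥ 2, t(n) depends only on (n - 2) mod 6. (1955 - 2) mod 6 = 3, so t(1955) = t(5) = 2.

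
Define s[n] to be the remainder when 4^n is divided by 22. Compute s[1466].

4

We have s[1] = 4,  s[2] = 16,  s[3] = 20,  s[4] = 14,  s[5] = 12,  s[6] = 4.
Since s[6] = s[1] = 4, the sequence is periodic with period 5.
So s[1466] = s[1 + ((1466-1) mod 5)] = s[1] = 4.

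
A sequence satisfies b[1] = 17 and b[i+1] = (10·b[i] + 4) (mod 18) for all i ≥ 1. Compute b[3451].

2

Computing terms: b[1] = 17,  b[2] = 12,  b[3] = 16,  b[4] = 2,  b[5] = 6,  b[6] = 10,  b[7] = 14,  b[8] = 0,  b[9] = 4,  b[10] = 8,  b[11] = 12.
Since b[11] = b[2] = 12, the sequence is eventually periodic: after a pre-period of length 1 it cycles with period 9.
For i ≥ 2, b[i] depends only on (i - 2) mod 9. (3451 - 2) mod 9 = 2, so b[3451] = b[4] = 2.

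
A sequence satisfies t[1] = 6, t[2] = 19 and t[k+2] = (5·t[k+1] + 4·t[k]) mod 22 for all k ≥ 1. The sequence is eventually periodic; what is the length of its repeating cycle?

40

We have t[1] = 6; t[2] = 19; t[3] = 9; t[4] = 11; t[5] = 3; t[6] = 15; t[7] = 21; t[8] = 11; t[9] = 7; t[10] = 13; t[11] = 5; t[12] = 11; t[13] = 9; t[14] = 1; t[15] = 19; t[16] = 11; t[17] = 21; t[18] = 17; t[19] = 15; t[20] = 11; t[21] = 5; t[22] = 3; t[23] = 13; t[24] = 11; t[25] = 19; t[26] = 7; t[27] = 1; t[28] = 11; t[29] = 15; t[30] = 9; t[31] = 17; t[32] = 11; t[33] = 13; t[34] = 21; t[35] = 3; t[36] = 11; t[37] = 1; t[38] = 5; t[39] = 7; t[40] = 11; t[41] = 17; t[42] = 19; t[43] = 9.
Since (t[42], t[43]) = (t[2], t[3]) = (19, 9) (two consecutive terms determine the rest), the sequence is eventually periodic: after a pre-period of length 1 it cycles with period 40.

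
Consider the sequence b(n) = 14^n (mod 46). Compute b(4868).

26

Listing terms: b(0) = 1, b(1) = 14, b(2) = 12, b(3) = 30, b(4) = 6, b(5) = 38, b(6) = 26, b(7) = 42, b(8) = 36, b(9) = 44, b(10) = 18, b(11) = 22, b(12) = 32, b(13) = 34, b(14) = 16, b(15) = 40, b(16) = 8, b(17) = 20, b(18) = 4, b(19) = 10, b(20) = 2, b(21) = 28, b(22) = 24, b(23) = 14.
Since b(23) = b(1) = 14, the sequence is eventually periodic: after a pre-period of length 1 it cycles with period 22.
For n ≥ 1, b(n) depends only on (n - 1) mod 22. (4868 - 1) mod 22 = 5, so b(4868) = b(6) = 26.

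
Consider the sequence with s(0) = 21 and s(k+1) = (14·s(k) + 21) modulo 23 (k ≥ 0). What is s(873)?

s(0) = 21; s(1) = 16; s(2) = 15; s(3) = 1; s(4) = 12; s(5) = 5; s(6) = 22; s(7) = 7; s(8) = 4; s(9) = 8; s(10) = 18; s(11) = 20; s(12) = 2; s(13) = 3; s(14) = 17; s(15) = 6; s(16) = 13; s(17) = 19; s(18) = 11; s(19) = 14; s(20) = 10; s(21) = 0; s(22) = 21.
Since s(22) = s(0) = 21, the sequence is periodic with period 22.
(873 - 0) mod 22 = 15, so s(873) = s(15) = 6.

6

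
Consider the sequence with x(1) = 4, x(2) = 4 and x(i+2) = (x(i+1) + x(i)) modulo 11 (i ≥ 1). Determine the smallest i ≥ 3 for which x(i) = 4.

x(1) = 4, x(2) = 4, x(3) = 8, x(4) = 1, x(5) = 9, x(6) = 10, x(7) = 8, x(8) = 7, x(9) = 4, x(10) = 0, x(11) = 4, x(12) = 4.
The sequence repeats with period 10.
The value 4 first appears (with i ≥ 3) at x(9).

9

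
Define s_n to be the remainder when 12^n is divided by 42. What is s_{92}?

s_1 = 12,  s_2 = 18,  s_3 = 6,  s_4 = 30,  s_5 = 24,  s_6 = 36,  s_7 = 12.
The sequence repeats with period 6.
(92 - 1) mod 6 = 1, so s_{92} = s_2 = 18.

18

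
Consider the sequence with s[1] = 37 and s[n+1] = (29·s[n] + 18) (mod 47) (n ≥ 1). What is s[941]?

s[1] = 37, s[2] = 10, s[3] = 26, s[4] = 20, s[5] = 34, s[6] = 17, s[7] = 41, s[8] = 32, s[9] = 6, s[10] = 4, s[11] = 40, s[12] = 3, s[13] = 11, s[14] = 8, s[15] = 15, s[16] = 30, s[17] = 42, s[18] = 14, s[19] = 1, s[20] = 0, s[21] = 18, s[22] = 23, s[23] = 27, s[24] = 2, s[25] = 29, s[26] = 13, s[27] = 19, s[28] = 5, s[29] = 22, s[30] = 45, s[31] = 7, s[32] = 33, s[33] = 35, s[34] = 46, s[35] = 36, s[36] = 28, s[37] = 31, s[38] = 24, s[39] = 9, s[40] = 44, s[41] = 25, s[42] = 38, s[43] = 39, s[44] = 21, s[45] = 16, s[46] = 12, s[47] = 37.
Since s[47] = s[1] = 37, the sequence is periodic with period 46.
So s[941] = s[1 + ((941-1) mod 46)] = s[21] = 18.

18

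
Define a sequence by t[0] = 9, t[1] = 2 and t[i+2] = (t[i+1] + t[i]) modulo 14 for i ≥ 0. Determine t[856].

t[0] = 9; t[1] = 2; t[2] = 11; t[3] = 13; t[4] = 10; t[5] = 9; t[6] = 5; t[7] = 0; t[8] = 5; t[9] = 5; t[10] = 10; t[11] = 1; t[12] = 11; t[13] = 12; t[14] = 9; t[15] = 7; t[16] = 2; t[17] = 9; t[18] = 11; t[19] = 6; t[20] = 3; t[21] = 9; t[22] = 12; t[23] = 7; t[24] = 5; t[25] = 12; t[26] = 3; t[27] = 1; t[28] = 4; t[29] = 5; t[30] = 9; t[31] = 0; t[32] = 9; t[33] = 9; t[34] = 4; t[35] = 13; t[36] = 3; t[37] = 2; t[38] = 5; t[39] = 7; t[40] = 12; t[41] = 5; t[42] = 3; t[43] = 8; t[44] = 11; t[45] = 5; t[46] = 2; t[47] = 7; t[48] = 9; t[49] = 2.
Since (t[48], t[49]) = (t[0], t[1]) = (9, 2) (two consecutive terms determine the rest), the sequence is periodic with period 48.
(856 - 0) mod 48 = 40, so t[856] = t[40] = 12.

12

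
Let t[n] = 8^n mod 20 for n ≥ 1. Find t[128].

16

t[1] = 8; t[2] = 4; t[3] = 12; t[4] = 16; t[5] = 8.
Since t[5] = t[1] = 8, the sequence is periodic with period 4.
So t[128] = t[1 + ((128-1) mod 4)] = t[4] = 16.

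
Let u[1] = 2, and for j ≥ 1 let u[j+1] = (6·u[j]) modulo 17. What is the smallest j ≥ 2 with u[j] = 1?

15

u[1] = 2; u[2] = 12; u[3] = 4; u[4] = 7; u[5] = 8; u[6] = 14; u[7] = 16; u[8] = 11; u[9] = 15; u[10] = 5; u[11] = 13; u[12] = 10; u[13] = 9; u[14] = 3; u[15] = 1; u[16] = 6; u[17] = 2.
Since u[17] = u[1] = 2, the sequence is periodic with period 16.
The value 1 first appears (with j ≥ 2) at u[15].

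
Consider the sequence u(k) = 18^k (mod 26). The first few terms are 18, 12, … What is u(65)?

We have u(1) = 18, u(2) = 12, u(3) = 8, u(4) = 14, u(5) = 18.
Since u(5) = u(1) = 18, the sequence is periodic with period 4.
(65 - 1) mod 4 = 0, so u(65) = u(1) = 18.

18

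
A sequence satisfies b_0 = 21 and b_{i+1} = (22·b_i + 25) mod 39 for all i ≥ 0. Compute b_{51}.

21

Computing terms: b_0 = 21,  b_1 = 19,  b_2 = 14,  b_3 = 21.
The sequence repeats with period 3.
(51 - 0) mod 3 = 0, so b_{51} = b_0 = 21.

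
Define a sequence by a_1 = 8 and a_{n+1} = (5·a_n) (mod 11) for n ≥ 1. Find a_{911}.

a_1 = 8; a_2 = 7; a_3 = 2; a_4 = 10; a_5 = 6; a_6 = 8.
Since a_6 = a_1 = 8, the sequence is periodic with period 5.
(911 - 1) mod 5 = 0, so a_{911} = a_1 = 8.

8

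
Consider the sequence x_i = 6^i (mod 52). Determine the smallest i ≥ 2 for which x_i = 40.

Listing terms: x_1 = 6, x_2 = 36, x_3 = 8, x_4 = 48, x_5 = 28, x_6 = 12, x_7 = 20, x_8 = 16, x_9 = 44, x_{10} = 4, x_{11} = 24, x_{12} = 40, x_{13} = 32, x_{14} = 36.
Since x_{14} = x_2 = 36, the sequence is eventually periodic: after a pre-period of length 1 it cycles with period 12.
The value 40 first appears (with i ≥ 2) at x_{12}.

12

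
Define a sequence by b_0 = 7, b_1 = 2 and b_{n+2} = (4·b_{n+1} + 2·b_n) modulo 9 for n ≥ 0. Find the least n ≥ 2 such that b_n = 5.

5

We have b_0 = 7; b_1 = 2; b_2 = 4; b_3 = 2; b_4 = 7; b_5 = 5; b_6 = 7; b_7 = 2.
Since (b_6, b_7) = (b_0, b_1) = (7, 2) (two consecutive terms determine the rest), the sequence is periodic with period 6.
The value 5 first appears (with n ≥ 2) at b_5.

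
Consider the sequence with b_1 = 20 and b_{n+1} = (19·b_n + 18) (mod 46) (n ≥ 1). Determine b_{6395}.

32

Listing terms: b_1 = 20,  b_2 = 30,  b_3 = 36,  b_4 = 12,  b_5 = 16,  b_6 = 0,  b_7 = 18,  b_8 = 38,  b_9 = 4,  b_{10} = 2,  b_{11} = 10,  b_{12} = 24,  b_{13} = 14,  b_{14} = 8,  b_{15} = 32,  b_{16} = 28,  b_{17} = 44,  b_{18} = 26,  b_{19} = 6,  b_{20} = 40,  b_{21} = 42,  b_{22} = 34,  b_{23} = 20.
The sequence repeats with period 22.
So b_{6395} = b_{1 + ((6395-1) mod 22)} = b_{15} = 32.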